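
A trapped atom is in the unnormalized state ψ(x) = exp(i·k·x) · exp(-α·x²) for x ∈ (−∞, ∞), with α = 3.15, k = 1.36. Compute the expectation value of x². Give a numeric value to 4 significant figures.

0.07937

⟨x²⟩ = ∫ x²·|ψ|² dx / ∫|ψ|² dx (integrals over the domain).
Gaussian moments: ∫x^(2j)·e^(−2αx²) dx = (2j−1)!!/(4α)^j · √(π/(2α)), odd powers integrate to 0; here √(π/(2α)) = 0.70616.
State is unnormalized: ∫|ψ|² dx = 0.70616, and ∫ψ*·x²·ψ dx = 0.056045, so ⟨x²⟩ = 0.056045 / 0.70616.
⟨x²⟩ = 0.079365.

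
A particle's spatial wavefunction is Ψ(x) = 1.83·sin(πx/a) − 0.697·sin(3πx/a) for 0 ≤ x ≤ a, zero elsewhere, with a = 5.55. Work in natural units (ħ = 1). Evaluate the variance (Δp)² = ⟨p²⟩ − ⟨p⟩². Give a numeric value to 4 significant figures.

0.6452

Compute ⟨p⟩ and ⟨p²⟩ separately; (Δp)² = ⟨p²⟩ − ⟨p⟩².
d²/dx² sin(jπx/a) = −(jπ/a)²·sin(jπx/a); on 0 ≤ x ≤ a, ∫sin²(jπx/a) dx = a/2 and ∫sin(jπx/a)·sin(lπx/a) dx = 0 for j ≠ l, so only diagonal terms survive in ∫|Ψ|² and ∫Ψ·Ψ″; ∫Ψ·Ψ′ dx = [Ψ²/2] between the walls = 0.
Normalization: ∫|Ψ|² dx = 10.641.
⟨p⟩ = 0.0000 and ⟨p²⟩ = 0.64516.
(Δp)² = 0.64516 − (0.0000)² = 0.64516.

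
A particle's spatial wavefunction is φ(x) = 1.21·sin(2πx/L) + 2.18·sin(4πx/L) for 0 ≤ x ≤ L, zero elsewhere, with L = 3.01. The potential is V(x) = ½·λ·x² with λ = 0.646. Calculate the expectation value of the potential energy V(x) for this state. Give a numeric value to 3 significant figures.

1.07

⟨V⟩ = ∫ V(x)·|φ|² dx / ∫|φ|² dx.
On 0 ≤ x ≤ L (j ≠ l): ∫sin²(jπx/L) dx = L/2, ∫sin(jπx/L)·sin(lπx/L) dx = 0; diagonal moments ∫x·sin²(jπx/L) dx = L²/4, ∫x²·sin²(jπx/L) dx = L³·(1/6 − 1/(4j²π²)); cross terms ∫x·sin(jπx/L)·sin(lπx/L) dx = 0 for j + l even and −4jlL²/(π²(j² − l²)²) for j + l odd, ∫x²·sin(jπx/L)·sin(lπx/L) dx = (−1)^(j+l)·4jlL³/(π²(j² − l²)²); higher powers the same way via product-to-sum and parts.
State is unnormalized: ∫|φ|² dx = 9.3558, and ∫φ*·V(x)·φ dx = 10.025, so ⟨V⟩ = 10.025 / 9.3558.
⟨V⟩ = 1.0715.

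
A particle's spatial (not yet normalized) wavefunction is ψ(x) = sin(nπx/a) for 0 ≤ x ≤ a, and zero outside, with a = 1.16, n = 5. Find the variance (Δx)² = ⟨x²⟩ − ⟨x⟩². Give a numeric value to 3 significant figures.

0.109

Compute ⟨x⟩ and ⟨x²⟩ separately, then (Δx)² = ⟨x²⟩ − ⟨x⟩².
With sin²θ = (1 − cos2θ)/2 on 0 ≤ x ≤ a: ∫sin²(nπx/a) dx = a/2, ∫x·sin²(nπx/a) dx = a²/4, ∫x²·sin²(nπx/a) dx = a³·(1/6 − 1/(4n²π²)); higher powers xᵏ the same way, integrating xᵏ·cos(2nπx/a) by parts.
Normalization: ∫|ψ|² dx = 0.58000.
⟨x⟩ = 0.58000 and ⟨x²⟩ = 0.44581.
(Δx)² = 0.44581 − (0.58000)² = 0.10941.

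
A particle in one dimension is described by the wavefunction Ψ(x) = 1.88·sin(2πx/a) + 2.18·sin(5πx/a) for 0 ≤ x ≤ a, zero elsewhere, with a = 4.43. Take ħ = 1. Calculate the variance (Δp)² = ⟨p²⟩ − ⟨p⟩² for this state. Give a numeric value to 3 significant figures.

Compute ⟨p⟩ and ⟨p²⟩ separately; (Δp)² = ⟨p²⟩ − ⟨p⟩².
d²/dx² sin(jπx/a) = −(jπ/a)²·sin(jπx/a); on 0 ≤ x ≤ a, ∫sin²(jπx/a) dx = a/2 and ∫sin(jπx/a)·sin(lπx/a) dx = 0 for j ≠ l, so only diagonal terms survive in ∫|Ψ|² and ∫Ψ·Ψ″; ∫Ψ·Ψ′ dx = [Ψ²/2] between the walls = 0.
Normalization: ∫|Ψ|² dx = 18.355.
⟨p⟩ = 0.0000 and ⟨p²⟩ = 8.0684.
(Δp)² = 8.0684 − (0.0000)² = 8.0684.

8.07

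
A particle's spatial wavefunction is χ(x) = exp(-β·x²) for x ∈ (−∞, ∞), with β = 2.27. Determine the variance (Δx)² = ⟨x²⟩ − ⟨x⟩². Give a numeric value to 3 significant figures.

0.110

Compute ⟨x⟩ and ⟨x²⟩ separately, then (Δx)² = ⟨x²⟩ − ⟨x⟩².
Gaussian moments: ∫x^(2j)·e^(−2βx²) dx = (2j−1)!!/(4β)^j · √(π/(2β)), odd powers integrate to 0; here √(π/(2β)) = 0.83185.
Normalization: ∫|χ|² dx = 0.83185.
⟨x⟩ = 0.0000 and ⟨x²⟩ = 0.11013.
(Δx)² = 0.11013 − (0.0000)² = 0.11013.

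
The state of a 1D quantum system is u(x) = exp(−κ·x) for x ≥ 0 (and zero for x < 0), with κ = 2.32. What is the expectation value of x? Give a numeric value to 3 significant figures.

⟨x⟩ = ∫ x·|u|² dx / ∫|u|² dx (integrals over the domain).
Every integrand reduces to terms xʲ·e^(−2κx) on [0, ∞); use ∫₀^∞ xʲ·e^(−2κx) dx = j!/(2κ)^(j+1).
State is unnormalized: ∫|u|² dx = 0.21552, and ∫u*·x·u dx = 0.046448, so ⟨x⟩ = 0.046448 / 0.21552.
⟨x⟩ = 0.21552.

0.216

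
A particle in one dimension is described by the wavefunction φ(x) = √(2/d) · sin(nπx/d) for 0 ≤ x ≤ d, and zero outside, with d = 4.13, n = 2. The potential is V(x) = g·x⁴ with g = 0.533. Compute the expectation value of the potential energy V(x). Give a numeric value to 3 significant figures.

⟨V⟩ = ∫ V(x)·|φ|² dx.
With sin²θ = (1 − cos2θ)/2 on 0 ≤ x ≤ d: ∫sin²(nπx/d) dx = d/2, ∫x·sin²(nπx/d) dx = d²/4, ∫x²·sin²(nπx/d) dx = d³·(1/6 − 1/(4n²π²)); higher powers xᵏ the same way, integrating xᵏ·cos(2nπx/d) by parts.
⟨V⟩ = 27.235.

27.2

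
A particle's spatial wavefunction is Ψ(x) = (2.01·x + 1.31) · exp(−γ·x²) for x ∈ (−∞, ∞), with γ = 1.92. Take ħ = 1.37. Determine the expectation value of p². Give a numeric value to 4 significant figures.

p² Ψ = −ħ² d²Ψ/dx²; ⟨p²⟩ = −ħ² ∫ Ψ*·Ψ'' dx / ∫|Ψ|² dx.
Expand each integrand as polynomial × e^(−2γx²) and use ∫x^(2j)·e^(−2γx²) dx = (2j−1)!!/(4γ)^j · √(π/(2γ)), odd powers → 0; here √(π/(2γ)) = 0.90450. Differentiate with the product rule, d/dx e^(−γx²) = −2γx·e^(−γx²).
State is unnormalized: ∫|Ψ|² dx = 2.0280, and ∫Ψ*·(−ħ² Ψ'') dx = 10.738, so ⟨p²⟩ = 10.738 / 2.0280.
⟨p²⟩ = 5.2946.

5.295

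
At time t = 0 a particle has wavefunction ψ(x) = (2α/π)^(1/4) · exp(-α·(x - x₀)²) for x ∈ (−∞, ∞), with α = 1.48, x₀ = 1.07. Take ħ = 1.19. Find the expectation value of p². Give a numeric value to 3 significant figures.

2.10

p² ψ = −ħ² d²ψ/dx²; ⟨p²⟩ = −ħ² ∫ ψ*·ψ'' dx.
Gaussian moments (u = x − x₀): ∫u^(2j)·e^(−2αu²) du = (2j−1)!!/(4α)^j · √(π/(2α)), odd powers integrate to 0; here √(π/(2α)) = 1.0302. Derivatives: d/dx e^(−αu²) = −2αu·e^(−αu²), d²/dx² e^(−αu²) = (4α²u² − 2α)·e^(−αu²).
⟨p²⟩ = 2.0958.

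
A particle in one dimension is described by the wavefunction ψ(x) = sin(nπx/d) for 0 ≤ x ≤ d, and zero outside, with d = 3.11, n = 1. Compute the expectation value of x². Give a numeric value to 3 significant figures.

⟨x²⟩ = ∫ x²·|ψ|² dx / ∫|ψ|² dx (integrals over the domain).
With sin²θ = (1 − cos2θ)/2 on 0 ≤ x ≤ d: ∫sin²(nπx/d) dx = d/2, ∫x·sin²(nπx/d) dx = d²/4, ∫x²·sin²(nπx/d) dx = d³·(1/6 − 1/(4n²π²)); higher powers xᵏ the same way, integrating xᵏ·cos(2nπx/d) by parts.
State is unnormalized: ∫|ψ|² dx = 1.5550, and ∫ψ*·x²·ψ dx = 4.2514, so ⟨x²⟩ = 4.2514 / 1.5550.
⟨x²⟩ = 2.7340.

2.73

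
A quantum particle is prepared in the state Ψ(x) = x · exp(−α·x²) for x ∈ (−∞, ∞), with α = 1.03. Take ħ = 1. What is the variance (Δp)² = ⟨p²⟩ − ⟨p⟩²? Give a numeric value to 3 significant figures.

3.09

Compute ⟨p⟩ and ⟨p²⟩ separately; (Δp)² = ⟨p²⟩ − ⟨p⟩².
Expand each integrand as polynomial × e^(−2αx²) and use ∫x^(2j)·e^(−2αx²) dx = (2j−1)!!/(4α)^j · √(π/(2α)), odd powers → 0; here √(π/(2α)) = 1.2349. Differentiate with the product rule, d/dx e^(−αx²) = −2αx·e^(−αx²).
Normalization: ∫|Ψ|² dx = 0.29974.
⟨p⟩ = 0.0000 and ⟨p²⟩ = 3.0900.
(Δp)² = 3.0900 − (0.0000)² = 3.0900.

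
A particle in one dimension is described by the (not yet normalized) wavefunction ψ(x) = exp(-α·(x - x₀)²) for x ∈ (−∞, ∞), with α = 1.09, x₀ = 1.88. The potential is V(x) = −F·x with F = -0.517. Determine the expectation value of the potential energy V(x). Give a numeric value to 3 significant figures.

⟨V⟩ = ∫ V(x)·|ψ|² dx / ∫|ψ|² dx.
Gaussian moments (u = x − x₀): ∫u^(2j)·e^(−2αu²) du = (2j−1)!!/(4α)^j · √(π/(2α)), odd powers integrate to 0; here √(π/(2α)) = 1.2005.
State is unnormalized: ∫|ψ|² dx = 1.2005, and ∫ψ*·V(x)·ψ dx = 1.1668, so ⟨V⟩ = 1.1668 / 1.2005.
⟨V⟩ = 0.97196.

0.972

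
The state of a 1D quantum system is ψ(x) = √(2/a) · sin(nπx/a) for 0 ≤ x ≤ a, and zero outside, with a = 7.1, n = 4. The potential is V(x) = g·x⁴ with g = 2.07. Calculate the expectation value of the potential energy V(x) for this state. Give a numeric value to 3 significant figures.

⟨V⟩ = ∫ V(x)·|ψ|² dx.
With sin²θ = (1 − cos2θ)/2 on 0 ≤ x ≤ a: ∫sin²(nπx/a) dx = a/2, ∫x·sin²(nπx/a) dx = a²/4, ∫x²·sin²(nπx/a) dx = a³·(1/6 − 1/(4n²π²)); higher powers xᵏ the same way, integrating xᵏ·cos(2nπx/a) by parts.
⟨V⟩ = 1019.0.

1.02e+03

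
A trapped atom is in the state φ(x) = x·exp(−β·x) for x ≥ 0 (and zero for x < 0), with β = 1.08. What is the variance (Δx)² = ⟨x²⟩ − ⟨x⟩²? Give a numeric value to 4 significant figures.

Compute ⟨x⟩ and ⟨x²⟩ separately, then (Δx)² = ⟨x²⟩ − ⟨x⟩².
Every integrand reduces to terms xʲ·e^(−2βx) on [0, ∞); use ∫₀^∞ xʲ·e^(−2βx) dx = j!/(2β)^(j+1).
Normalization: ∫|φ|² dx = 0.19846.
⟨x⟩ = 1.3889 and ⟨x²⟩ = 2.5720.
(Δx)² = 2.5720 − (1.3889)² = 0.64300.

0.6430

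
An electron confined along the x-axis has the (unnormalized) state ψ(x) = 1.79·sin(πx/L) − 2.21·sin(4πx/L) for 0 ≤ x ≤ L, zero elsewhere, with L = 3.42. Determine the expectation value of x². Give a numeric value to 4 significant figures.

⟨x²⟩ = ∫ x²·|ψ|² dx / ∫|ψ|² dx (integrals over the domain).
On 0 ≤ x ≤ L (j ≠ l): ∫sin²(jπx/L) dx = L/2, ∫sin(jπx/L)·sin(lπx/L) dx = 0; diagonal moments ∫x·sin²(jπx/L) dx = L²/4, ∫x²·sin²(jπx/L) dx = L³·(1/6 − 1/(4j²π²)); cross terms ∫x·sin(jπx/L)·sin(lπx/L) dx = 0 for j + l even and −4jlL²/(π²(j² − l²)²) for j + l odd, ∫x²·sin(jπx/L)·sin(lπx/L) dx = (−1)^(j+l)·4jlL³/(π²(j² − l²)²); higher powers the same way via product-to-sum and parts.
State is unnormalized: ∫|ψ|² dx = 13.831, and ∫ψ*·x²·ψ dx = 52.648, so ⟨x²⟩ = 52.648 / 13.831.
⟨x²⟩ = 3.8066.

3.807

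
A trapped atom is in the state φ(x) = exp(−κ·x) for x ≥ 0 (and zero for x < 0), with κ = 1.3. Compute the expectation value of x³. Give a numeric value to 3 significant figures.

0.341

⟨x³⟩ = ∫ x³·|φ|² dx / ∫|φ|² dx (integrals over the domain).
Every integrand reduces to terms xʲ·e^(−2κx) on [0, ∞); use ∫₀^∞ xʲ·e^(−2κx) dx = j!/(2κ)^(j+1).
State is unnormalized: ∫|φ|² dx = 0.38462, and ∫φ*·x³·φ dx = 0.13130, so ⟨x³⟩ = 0.13130 / 0.38462.
⟨x³⟩ = 0.34137.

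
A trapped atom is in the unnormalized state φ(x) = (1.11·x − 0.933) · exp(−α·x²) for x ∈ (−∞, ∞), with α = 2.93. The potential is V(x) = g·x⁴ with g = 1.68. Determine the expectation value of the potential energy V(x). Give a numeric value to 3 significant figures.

⟨V⟩ = ∫ V(x)·|φ|² dx / ∫|φ|² dx.
Expand each integrand as polynomial × e^(−2αx²) and use ∫x^(2j)·e^(−2αx²) dx = (2j−1)!!/(4α)^j · √(π/(2α)), odd powers → 0; here √(π/(2α)) = 0.73219.
State is unnormalized: ∫|φ|² dx = 0.71434, and ∫φ*·V(x)·φ dx = 0.037508, so ⟨V⟩ = 0.037508 / 0.71434.
⟨V⟩ = 0.052508.

0.0525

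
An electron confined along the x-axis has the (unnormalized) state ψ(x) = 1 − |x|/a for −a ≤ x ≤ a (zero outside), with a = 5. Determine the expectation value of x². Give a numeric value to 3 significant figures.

2.50

⟨x²⟩ = ∫ x²·|ψ|² dx / ∫|ψ|² dx (integrals over the domain).
ψ is even, so ∫ over [−a, a] = 2∫₀ᵃ with ψ = 1 − x/a there: ∫₀ᵃ (1 − x/a)² dx = a/3, ∫₀ᵃ x²(1 − x/a)² dx = a³/30, ∫₀ᵃ x⁴(1 − x/a)² dx = a⁵/105.
State is unnormalized: ∫|ψ|² dx = 3.3333, and ∫ψ*·x²·ψ dx = 8.3333, so ⟨x²⟩ = 8.3333 / 3.3333.
⟨x²⟩ = 2.5000.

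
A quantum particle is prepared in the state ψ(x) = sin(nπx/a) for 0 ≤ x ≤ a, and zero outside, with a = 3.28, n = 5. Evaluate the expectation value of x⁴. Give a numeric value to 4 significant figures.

⟨x⁴⟩ = ∫ x⁴·|ψ|² dx / ∫|ψ|² dx (integrals over the domain).
With sin²θ = (1 − cos2θ)/2 on 0 ≤ x ≤ a: ∫sin²(nπx/a) dx = a/2, ∫x·sin²(nπx/a) dx = a²/4, ∫x²·sin²(nπx/a) dx = a³·(1/6 − 1/(4n²π²)); higher powers xᵏ the same way, integrating xᵏ·cos(2nπx/a) by parts.
State is unnormalized: ∫|ψ|² dx = 1.6400, and ∫ψ*·x⁴·ψ dx = 37.199, so ⟨x⁴⟩ = 37.199 / 1.6400.
⟨x⁴⟩ = 22.682.

22.68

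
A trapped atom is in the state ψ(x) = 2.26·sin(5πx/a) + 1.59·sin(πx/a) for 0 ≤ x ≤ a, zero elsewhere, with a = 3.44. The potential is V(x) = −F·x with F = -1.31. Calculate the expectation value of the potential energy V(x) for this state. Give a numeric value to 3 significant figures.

⟨V⟩ = ∫ V(x)·|ψ|² dx / ∫|ψ|² dx.
On 0 ≤ x ≤ a (j ≠ l): ∫sin²(jπx/a) dx = a/2, ∫sin(jπx/a)·sin(lπx/a) dx = 0; diagonal moments ∫x·sin²(jπx/a) dx = a²/4, ∫x²·sin²(jπx/a) dx = a³·(1/6 − 1/(4j²π²)); cross terms ∫x·sin(jπx/a)·sin(lπx/a) dx = 0 for j + l even and −4jla²/(π²(j² − l²)²) for j + l odd, ∫x²·sin(jπx/a)·sin(lπx/a) dx = (−1)^(j+l)·4jla³/(π²(j² − l²)²); higher powers the same way via product-to-sum and parts.
State is unnormalized: ∫|ψ|² dx = 13.133, and ∫ψ*·V(x)·ψ dx = 29.592, so ⟨V⟩ = 29.592 / 13.133.
⟨V⟩ = 2.2532.

2.25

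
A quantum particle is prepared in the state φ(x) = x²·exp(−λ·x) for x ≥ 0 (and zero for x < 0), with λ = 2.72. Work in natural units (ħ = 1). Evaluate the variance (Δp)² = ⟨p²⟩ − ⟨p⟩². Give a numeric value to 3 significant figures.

2.47

Compute ⟨p⟩ and ⟨p²⟩ separately; (Δp)² = ⟨p²⟩ − ⟨p⟩².
Differentiate x²·exp(−λ·x) with the product rule; every integrand then reduces to terms xʲ·e^(−2λx) on [0, ∞), with ∫₀^∞ xʲ·e^(−2λx) dx = j!/(2λ)^(j+1).
Normalization: ∫|φ|² dx = 0.0050375.
⟨p⟩ = 0.0000 and ⟨p²⟩ = 2.4661.
(Δp)² = 2.4661 − (0.0000)² = 2.4661.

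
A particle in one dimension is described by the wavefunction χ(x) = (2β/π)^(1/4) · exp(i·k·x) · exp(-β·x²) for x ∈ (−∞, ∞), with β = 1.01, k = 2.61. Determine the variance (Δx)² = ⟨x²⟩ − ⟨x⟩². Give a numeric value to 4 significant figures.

Compute ⟨x⟩ and ⟨x²⟩ separately, then (Δx)² = ⟨x²⟩ − ⟨x⟩².
Gaussian moments: ∫x^(2j)·e^(−2βx²) dx = (2j−1)!!/(4β)^j · √(π/(2β)), odd powers integrate to 0; here √(π/(2β)) = 1.2471.
⟨x⟩ = 0.0000 and ⟨x²⟩ = 0.24752.
(Δx)² = 0.24752 − (0.0000)² = 0.24752.

0.2475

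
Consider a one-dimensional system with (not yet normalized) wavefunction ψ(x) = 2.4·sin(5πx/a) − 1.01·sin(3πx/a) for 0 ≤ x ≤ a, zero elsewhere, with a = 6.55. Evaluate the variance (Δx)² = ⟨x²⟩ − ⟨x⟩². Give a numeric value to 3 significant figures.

2.01

Compute ⟨x⟩ and ⟨x²⟩ separately, then (Δx)² = ⟨x²⟩ − ⟨x⟩².
On 0 ≤ x ≤ a (j ≠ l): ∫sin²(jπx/a) dx = a/2, ∫sin(jπx/a)·sin(lπx/a) dx = 0; diagonal moments ∫x·sin²(jπx/a) dx = a²/4, ∫x²·sin²(jπx/a) dx = a³·(1/6 − 1/(4j²π²)); cross terms ∫x·sin(jπx/a)·sin(lπx/a) dx = 0 for j + l even and −4jla²/(π²(j² − l²)²) for j + l odd, ∫x²·sin(jπx/a)·sin(lπx/a) dx = (−1)^(j+l)·4jla³/(π²(j² − l²)²); higher powers the same way via product-to-sum and parts.
Normalization: ∫|ψ|² dx = 22.205.
⟨x⟩ = 3.2750 and ⟨x²⟩ = 12.734.
(Δx)² = 12.734 − (3.2750)² = 2.0080.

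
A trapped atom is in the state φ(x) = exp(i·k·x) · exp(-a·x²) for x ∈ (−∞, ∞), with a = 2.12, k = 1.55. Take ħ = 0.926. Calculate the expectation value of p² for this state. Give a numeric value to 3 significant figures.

3.88

p² φ = −ħ² d²φ/dx²; ⟨p²⟩ = −ħ² ∫ φ*·φ'' dx / ∫|φ|² dx.
Gaussian moments: ∫x^(2j)·e^(−2ax²) dx = (2j−1)!!/(4a)^j · √(π/(2a)), odd powers integrate to 0; here √(π/(2a)) = 0.86078. Derivatives: φ′ = (ik − 2ax)·φ, φ″ = ((ik − 2ax)² − 2a)·φ; the odd-in-x pieces drop out.
State is unnormalized: ∫|φ|² dx = 0.86078, and ∫φ*·(−ħ² φ'') dx = 3.3380, so ⟨p²⟩ = 3.3380 / 0.86078.
⟨p²⟩ = 3.8779.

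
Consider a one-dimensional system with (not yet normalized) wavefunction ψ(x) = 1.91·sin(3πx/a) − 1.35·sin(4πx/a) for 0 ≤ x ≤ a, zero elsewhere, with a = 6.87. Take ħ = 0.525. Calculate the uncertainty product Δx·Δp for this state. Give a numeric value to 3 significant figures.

1.16

Δx = √(⟨x²⟩−⟨x⟩²), Δp = √(⟨p²⟩−⟨p⟩²).
On 0 ≤ x ≤ a (j ≠ l): ∫sin²(jπx/a) dx = a/2, ∫sin(jπx/a)·sin(lπx/a) dx = 0; diagonal moments ∫x·sin²(jπx/a) dx = a²/4, ∫x²·sin²(jπx/a) dx = a³·(1/6 − 1/(4j²π²)); cross terms ∫x·sin(jπx/a)·sin(lπx/a) dx = 0 for j + l even and −4jla²/(π²(j² − l²)²) for j + l odd, ∫x²·sin(jπx/a)·sin(lπx/a) dx = (−1)^(j+l)·4jla³/(π²(j² − l²)²); higher powers the same way via product-to-sum and parts. d²/dx² sin(jπx/a) = −(jπ/a)²·sin(jπx/a); on 0 ≤ x ≤ a, ∫sin²(jπx/a) dx = a/2 and ∫sin(jπx/a)·sin(lπx/a) dx = 0 for j ≠ l, so only diagonal terms survive in ∫|ψ|² and ∫ψ·ψ″; ∫ψ·ψ′ dx = [ψ²/2] between the walls = 0.
Normalization: ∫|ψ|² dx = 18.792.
⟨x⟩ = 4.7206, ⟨x²⟩ = 24.337 ⇒ Δx = 1.4330.
⟨p⟩ = 0.0000, ⟨p²⟩ = 0.65315 ⇒ Δp = 0.80818.
Δx·Δp = 1.1581.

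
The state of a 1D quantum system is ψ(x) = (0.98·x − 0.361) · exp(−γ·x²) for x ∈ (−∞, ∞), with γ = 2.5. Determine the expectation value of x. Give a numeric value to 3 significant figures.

⟨x⟩ = ∫ x·|ψ|² dx / ∫|ψ|² dx (integrals over the domain).
Expand each integrand as polynomial × e^(−2γx²) and use ∫x^(2j)·e^(−2γx²) dx = (2j−1)!!/(4γ)^j · √(π/(2γ)), odd powers → 0; here √(π/(2γ)) = 0.79267.
State is unnormalized: ∫|ψ|² dx = 0.17943, and ∫ψ*·x·ψ dx = -0.056086, so ⟨x⟩ = -0.056086 / 0.17943.
⟨x⟩ = -0.31258.

-0.313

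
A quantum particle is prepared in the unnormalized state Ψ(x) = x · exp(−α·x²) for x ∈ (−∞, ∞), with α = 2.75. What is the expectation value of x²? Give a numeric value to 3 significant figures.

⟨x²⟩ = ∫ x²·|Ψ|² dx / ∫|Ψ|² dx (integrals over the domain).
Expand each integrand as polynomial × e^(−2αx²) and use ∫x^(2j)·e^(−2αx²) dx = (2j−1)!!/(4α)^j · √(π/(2α)), odd powers → 0; here √(π/(2α)) = 0.75578.
State is unnormalized: ∫|Ψ|² dx = 0.068707, and ∫Ψ*·x²·Ψ dx = 0.018738, so ⟨x²⟩ = 0.018738 / 0.068707.
⟨x²⟩ = 0.27273.

0.273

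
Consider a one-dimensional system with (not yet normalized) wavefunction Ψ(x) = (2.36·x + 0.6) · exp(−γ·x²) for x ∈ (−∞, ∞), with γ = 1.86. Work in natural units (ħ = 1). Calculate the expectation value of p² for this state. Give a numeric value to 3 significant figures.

p² Ψ = −ħ² d²Ψ/dx²; ⟨p²⟩ = −ħ² ∫ Ψ*·Ψ'' dx / ∫|Ψ|² dx.
Expand each integrand as polynomial × e^(−2γx²) and use ∫x^(2j)·e^(−2γx²) dx = (2j−1)!!/(4γ)^j · √(π/(2γ)), odd powers → 0; here √(π/(2γ)) = 0.91897. Differentiate with the product rule, d/dx e^(−γx²) = −2γx·e^(−γx²).
State is unnormalized: ∫|Ψ|² dx = 1.0188, and ∫Ψ*·(−ħ² Ψ'') dx = 4.4541, so ⟨p²⟩ = 4.4541 / 1.0188.
⟨p²⟩ = 4.3720.

4.37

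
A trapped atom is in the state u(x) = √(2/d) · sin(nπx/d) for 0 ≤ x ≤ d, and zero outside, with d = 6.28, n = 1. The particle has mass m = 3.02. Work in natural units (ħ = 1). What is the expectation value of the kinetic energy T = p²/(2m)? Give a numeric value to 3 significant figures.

0.0414

T = −(ħ²/2m) d²/dx², so ⟨T⟩ = −(ħ²/2m) ∫ u*·u'' dx; with m = 3.02.
d/dx sin(nπx/d) = (nπ/d)·cos(nπx/d) and d²/dx² sin(nπx/d) = −(nπ/d)²·sin(nπx/d); on 0 ≤ x ≤ d, ∫sin²(nπx/d) dx = d/2 and ∫sin(nπx/d)·cos(nπx/d) dx = 0.
⟨T⟩ = 0.041433.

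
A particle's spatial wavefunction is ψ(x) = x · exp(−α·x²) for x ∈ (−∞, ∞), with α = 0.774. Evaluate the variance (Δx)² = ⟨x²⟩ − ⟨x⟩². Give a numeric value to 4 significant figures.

0.9690

Compute ⟨x⟩ and ⟨x²⟩ separately, then (Δx)² = ⟨x²⟩ − ⟨x⟩².
Expand each integrand as polynomial × e^(−2αx²) and use ∫x^(2j)·e^(−2αx²) dx = (2j−1)!!/(4α)^j · √(π/(2α)), odd powers → 0; here √(π/(2α)) = 1.4246.
Normalization: ∫|ψ|² dx = 0.46014.
⟨x⟩ = 0.0000 and ⟨x²⟩ = 0.96899.
(Δx)² = 0.96899 − (0.0000)² = 0.96899.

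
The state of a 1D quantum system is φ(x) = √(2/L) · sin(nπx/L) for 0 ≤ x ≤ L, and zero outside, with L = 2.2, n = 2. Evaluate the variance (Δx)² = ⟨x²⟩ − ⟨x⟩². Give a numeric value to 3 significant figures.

Compute ⟨x⟩ and ⟨x²⟩ separately, then (Δx)² = ⟨x²⟩ − ⟨x⟩².
With sin²θ = (1 − cos2θ)/2 on 0 ≤ x ≤ L: ∫sin²(nπx/L) dx = L/2, ∫x·sin²(nπx/L) dx = L²/4, ∫x²·sin²(nπx/L) dx = L³·(1/6 − 1/(4n²π²)); higher powers xᵏ the same way, integrating xᵏ·cos(2nπx/L) by parts.
⟨x⟩ = 1.1000 and ⟨x²⟩ = 1.5520.
(Δx)² = 1.5520 − (1.1000)² = 0.34203.

0.342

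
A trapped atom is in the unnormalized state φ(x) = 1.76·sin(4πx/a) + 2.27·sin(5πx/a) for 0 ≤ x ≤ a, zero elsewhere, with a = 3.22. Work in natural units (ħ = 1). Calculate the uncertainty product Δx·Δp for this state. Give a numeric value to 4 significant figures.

Δx = √(⟨x²⟩−⟨x⟩²), Δp = √(⟨p²⟩−⟨p⟩²).
On 0 ≤ x ≤ a (j ≠ l): ∫sin²(jπx/a) dx = a/2, ∫sin(jπx/a)·sin(lπx/a) dx = 0; diagonal moments ∫x·sin²(jπx/a) dx = a²/4, ∫x²·sin²(jπx/a) dx = a³·(1/6 − 1/(4j²π²)); cross terms ∫x·sin(jπx/a)·sin(lπx/a) dx = 0 for j + l even and −4jla²/(π²(j² − l²)²) for j + l odd, ∫x²·sin(jπx/a)·sin(lπx/a) dx = (−1)^(j+l)·4jla³/(π²(j² − l²)²); higher powers the same way via product-to-sum and parts. d²/dx² sin(jπx/a) = −(jπ/a)²·sin(jπx/a); on 0 ≤ x ≤ a, ∫sin²(jπx/a) dx = a/2 and ∫sin(jπx/a)·sin(lπx/a) dx = 0 for j ≠ l, so only diagonal terms survive in ∫|φ|² and ∫φ·φ″; ∫φ·φ′ dx = [φ²/2] between the walls = 0.
Normalization: ∫|φ|² dx = 13.283.
⟨x⟩ = 0.98586, ⟨x²⟩ = 1.4210 ⇒ Δx = 0.67010.
⟨p⟩ = 0.0000, ⟨p²⟩ = 20.581 ⇒ Δp = 4.5366.
Δx·Δp = 3.0400.

3.040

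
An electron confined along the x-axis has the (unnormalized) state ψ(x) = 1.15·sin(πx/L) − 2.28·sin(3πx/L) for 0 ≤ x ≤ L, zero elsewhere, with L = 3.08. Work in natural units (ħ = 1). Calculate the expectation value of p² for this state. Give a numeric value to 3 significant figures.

p² ψ = −ħ² d²ψ/dx²; ⟨p²⟩ = −ħ² ∫ ψ*·ψ'' dx / ∫|ψ|² dx.
d²/dx² sin(jπx/L) = −(jπ/L)²·sin(jπx/L); on 0 ≤ x ≤ L, ∫sin²(jπx/L) dx = L/2 and ∫sin(jπx/L)·sin(lπx/L) dx = 0 for j ≠ l, so only diagonal terms survive in ∫|ψ|² and ∫ψ·ψ″; ∫ψ·ψ′ dx = [ψ²/2] between the walls = 0.
State is unnormalized: ∫|ψ|² dx = 10.042, and ∫ψ*·(−ħ² ψ'') dx = 77.079, so ⟨p²⟩ = 77.079 / 10.042.
⟨p²⟩ = 7.6755.

7.68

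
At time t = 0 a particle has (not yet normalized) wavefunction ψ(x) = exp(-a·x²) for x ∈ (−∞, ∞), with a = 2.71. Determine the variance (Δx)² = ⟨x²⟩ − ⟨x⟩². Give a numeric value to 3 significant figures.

0.0923

Compute ⟨x⟩ and ⟨x²⟩ separately, then (Δx)² = ⟨x²⟩ − ⟨x⟩².
Gaussian moments: ∫x^(2j)·e^(−2ax²) dx = (2j−1)!!/(4a)^j · √(π/(2a)), odd powers integrate to 0; here √(π/(2a)) = 0.76133.
Normalization: ∫|ψ|² dx = 0.76133.
⟨x⟩ = 0.0000 and ⟨x²⟩ = 0.092251.
(Δx)² = 0.092251 − (0.0000)² = 0.092251.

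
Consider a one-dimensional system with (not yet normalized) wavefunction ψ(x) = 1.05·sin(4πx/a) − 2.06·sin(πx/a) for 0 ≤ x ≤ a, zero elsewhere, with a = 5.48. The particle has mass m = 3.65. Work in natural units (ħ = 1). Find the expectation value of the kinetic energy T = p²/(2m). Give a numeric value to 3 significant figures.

T = −(ħ²/2m) d²/dx², so ⟨T⟩ = −(ħ²/2m) ∫ ψ*·ψ'' dx / ∫|ψ|² dx; with m = 3.65.
d²/dx² sin(jπx/a) = −(jπ/a)²·sin(jπx/a); on 0 ≤ x ≤ a, ∫sin²(jπx/a) dx = a/2 and ∫sin(jπx/a)·sin(lπx/a) dx = 0 for j ≠ l, so only diagonal terms survive in ∫|ψ|² and ∫ψ·ψ″; ∫ψ·ψ′ dx = [ψ²/2] between the walls = 0.
State is unnormalized: ∫|ψ|² dx = 14.648, and ∫ψ*·(−ħ²/2m · ψ'') dx = 2.6995, so ⟨T⟩ = 2.6995 / 14.648.
⟨T⟩ = 0.18429.

0.184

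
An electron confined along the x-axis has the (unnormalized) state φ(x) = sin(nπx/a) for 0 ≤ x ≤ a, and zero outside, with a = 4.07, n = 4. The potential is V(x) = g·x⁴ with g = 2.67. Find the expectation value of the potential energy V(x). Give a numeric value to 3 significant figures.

⟨V⟩ = ∫ V(x)·|φ|² dx / ∫|φ|² dx.
With sin²θ = (1 − cos2θ)/2 on 0 ≤ x ≤ a: ∫sin²(nπx/a) dx = a/2, ∫x·sin²(nπx/a) dx = a²/4, ∫x²·sin²(nπx/a) dx = a³·(1/6 − 1/(4n²π²)); higher powers xᵏ the same way, integrating xᵏ·cos(2nπx/a) by parts.
State is unnormalized: ∫|φ|² dx = 2.0350, and ∫φ*·V(x)·φ dx = 288.83, so ⟨V⟩ = 288.83 / 2.0350.
⟨V⟩ = 141.93.

142.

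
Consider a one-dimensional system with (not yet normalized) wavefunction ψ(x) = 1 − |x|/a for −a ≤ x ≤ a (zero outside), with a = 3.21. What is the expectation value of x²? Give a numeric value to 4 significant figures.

⟨x²⟩ = ∫ x²·|ψ|² dx / ∫|ψ|² dx (integrals over the domain).
ψ is even, so ∫ over [−a, a] = 2∫₀ᵃ with ψ = 1 − x/a there: ∫₀ᵃ (1 − x/a)² dx = a/3, ∫₀ᵃ x²(1 − x/a)² dx = a³/30, ∫₀ᵃ x⁴(1 − x/a)² dx = a⁵/105.
State is unnormalized: ∫|ψ|² dx = 2.1400, and ∫ψ*·x²·ψ dx = 2.2051, so ⟨x²⟩ = 2.2051 / 2.1400.
⟨x²⟩ = 1.0304.

1.030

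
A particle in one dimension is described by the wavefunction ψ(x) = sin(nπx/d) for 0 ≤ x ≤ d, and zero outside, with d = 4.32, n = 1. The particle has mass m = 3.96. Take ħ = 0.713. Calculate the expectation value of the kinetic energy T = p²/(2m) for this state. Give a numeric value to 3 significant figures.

T = −(ħ²/2m) d²/dx², so ⟨T⟩ = −(ħ²/2m) ∫ ψ*·ψ'' dx / ∫|ψ|² dx; with m = 3.96.
d/dx sin(nπx/d) = (nπ/d)·cos(nπx/d) and d²/dx² sin(nπx/d) = −(nπ/d)²·sin(nπx/d); on 0 ≤ x ≤ d, ∫sin²(nπx/d) dx = d/2 and ∫sin(nπx/d)·cos(nπx/d) dx = 0.
State is unnormalized: ∫|ψ|² dx = 2.1600, and ∫ψ*·(−ħ²/2m · ψ'') dx = 0.073323, so ⟨T⟩ = 0.073323 / 2.1600.
⟨T⟩ = 0.033946.

0.0339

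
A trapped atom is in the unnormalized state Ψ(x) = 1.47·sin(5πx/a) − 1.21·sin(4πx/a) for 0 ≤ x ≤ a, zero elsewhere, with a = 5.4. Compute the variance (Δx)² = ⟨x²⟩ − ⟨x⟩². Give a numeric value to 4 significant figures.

1.233

Compute ⟨x⟩ and ⟨x²⟩ separately, then (Δx)² = ⟨x²⟩ − ⟨x⟩².
On 0 ≤ x ≤ a (j ≠ l): ∫sin²(jπx/a) dx = a/2, ∫sin(jπx/a)·sin(lπx/a) dx = 0; diagonal moments ∫x·sin²(jπx/a) dx = a²/4, ∫x²·sin²(jπx/a) dx = a³·(1/6 − 1/(4j²π²)); cross terms ∫x·sin(jπx/a)·sin(lπx/a) dx = 0 for j + l even and −4jla²/(π²(j² − l²)²) for j + l odd, ∫x²·sin(jπx/a)·sin(lπx/a) dx = (−1)^(j+l)·4jla³/(π²(j² − l²)²); higher powers the same way via product-to-sum and parts.
Normalization: ∫|Ψ|² dx = 9.7875.
⟨x⟩ = 3.7606 and ⟨x²⟩ = 15.375.
(Δx)² = 15.375 − (3.7606)² = 1.2326.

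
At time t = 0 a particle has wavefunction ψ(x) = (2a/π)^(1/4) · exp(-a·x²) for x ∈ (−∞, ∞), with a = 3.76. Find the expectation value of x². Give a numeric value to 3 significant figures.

⟨x²⟩ = ∫ x²·|ψ|² dx (integrals over the domain).
Gaussian moments: ∫x^(2j)·e^(−2ax²) dx = (2j−1)!!/(4a)^j · √(π/(2a)), odd powers integrate to 0; here √(π/(2a)) = 0.64635.
⟨x²⟩ = 0.066489.

0.0665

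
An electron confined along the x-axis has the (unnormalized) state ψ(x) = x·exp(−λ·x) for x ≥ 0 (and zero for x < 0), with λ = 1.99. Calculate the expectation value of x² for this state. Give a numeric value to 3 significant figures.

0.758

⟨x²⟩ = ∫ x²·|ψ|² dx / ∫|ψ|² dx (integrals over the domain).
Every integrand reduces to terms xʲ·e^(−2λx) on [0, ∞); use ∫₀^∞ xʲ·e^(−2λx) dx = j!/(2λ)^(j+1).
State is unnormalized: ∫|ψ|² dx = 0.031723, and ∫ψ*·x²·ψ dx = 0.024032, so ⟨x²⟩ = 0.024032 / 0.031723.
⟨x²⟩ = 0.75756.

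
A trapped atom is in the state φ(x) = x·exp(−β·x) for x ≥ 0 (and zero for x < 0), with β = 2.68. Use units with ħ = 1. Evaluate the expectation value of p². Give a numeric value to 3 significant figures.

7.18

p² φ = −ħ² d²φ/dx²; ⟨p²⟩ = −ħ² ∫ φ*·φ'' dx / ∫|φ|² dx.
Differentiate x·exp(−β·x) with the product rule; every integrand then reduces to terms xʲ·e^(−2βx) on [0, ∞), with ∫₀^∞ xʲ·e^(−2βx) dx = j!/(2β)^(j+1).
State is unnormalized: ∫|φ|² dx = 0.012988, and ∫φ*·(−ħ² φ'') dx = 0.093284, so ⟨p²⟩ = 0.093284 / 0.012988.
⟨p²⟩ = 7.1824.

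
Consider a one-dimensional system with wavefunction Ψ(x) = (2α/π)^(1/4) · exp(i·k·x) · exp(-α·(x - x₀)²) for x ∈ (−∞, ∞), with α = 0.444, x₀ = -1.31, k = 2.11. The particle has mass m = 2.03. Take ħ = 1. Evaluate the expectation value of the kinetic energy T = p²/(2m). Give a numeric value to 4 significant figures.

1.206

T = −(ħ²/2m) d²/dx², so ⟨T⟩ = −(ħ²/2m) ∫ Ψ*·Ψ'' dx; with m = 2.03.
Gaussian moments (u = x − x₀): ∫u^(2j)·e^(−2αu²) du = (2j−1)!!/(4α)^j · √(π/(2α)), odd powers integrate to 0; here √(π/(2α)) = 1.8809. Derivatives: Ψ′ = (ik − 2αu)·Ψ, Ψ″ = ((ik − 2αu)² − 2α)·Ψ; the odd-in-u pieces drop out.
⟨T⟩ = 1.2059.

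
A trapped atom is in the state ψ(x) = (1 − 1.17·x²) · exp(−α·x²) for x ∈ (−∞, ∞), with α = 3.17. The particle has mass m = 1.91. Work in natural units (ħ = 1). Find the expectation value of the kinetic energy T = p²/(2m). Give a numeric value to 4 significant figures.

1.228

T = −(ħ²/2m) d²/dx², so ⟨T⟩ = −(ħ²/2m) ∫ ψ*·ψ'' dx / ∫|ψ|² dx; with m = 1.91.
Expand each integrand as polynomial × e^(−2αx²) and use ∫x^(2j)·e^(−2αx²) dx = (2j−1)!!/(4α)^j · √(π/(2α)), odd powers → 0; here √(π/(2α)) = 0.70393. Differentiate with the product rule, d/dx e^(−αx²) = −2αx·e^(−αx²).
State is unnormalized: ∫|ψ|² dx = 0.59201, and ∫ψ*·(−ħ²/2m · ψ'') dx = 0.72677, so ⟨T⟩ = 0.72677 / 0.59201.
⟨T⟩ = 1.2276.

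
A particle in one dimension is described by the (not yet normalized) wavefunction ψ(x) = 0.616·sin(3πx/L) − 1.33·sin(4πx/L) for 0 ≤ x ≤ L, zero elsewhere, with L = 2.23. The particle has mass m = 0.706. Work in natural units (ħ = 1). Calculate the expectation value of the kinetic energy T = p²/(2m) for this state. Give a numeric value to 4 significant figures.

T = −(ħ²/2m) d²/dx², so ⟨T⟩ = −(ħ²/2m) ∫ ψ*·ψ'' dx / ∫|ψ|² dx; with m = 0.706.
d²/dx² sin(jπx/L) = −(jπ/L)²·sin(jπx/L); on 0 ≤ x ≤ L, ∫sin²(jπx/L) dx = L/2 and ∫sin(jπx/L)·sin(lπx/L) dx = 0 for j ≠ l, so only diagonal terms survive in ∫|ψ|² and ∫ψ·ψ″; ∫ψ·ψ′ dx = [ψ²/2] between the walls = 0.
State is unnormalized: ∫|ψ|² dx = 2.3954, and ∫ψ*·(−ħ²/2m · ψ'') dx = 49.708, so ⟨T⟩ = 49.708 / 2.3954.
⟨T⟩ = 20.751.

20.75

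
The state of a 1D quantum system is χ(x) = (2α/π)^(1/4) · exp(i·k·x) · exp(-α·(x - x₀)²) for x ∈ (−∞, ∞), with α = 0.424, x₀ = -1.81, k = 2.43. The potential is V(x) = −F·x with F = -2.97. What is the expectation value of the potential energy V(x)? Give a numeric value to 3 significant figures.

⟨V⟩ = ∫ V(x)·|χ|² dx.
Gaussian moments (u = x − x₀): ∫u^(2j)·e^(−2αu²) du = (2j−1)!!/(4α)^j · √(π/(2α)), odd powers integrate to 0; here √(π/(2α)) = 1.9248.
⟨V⟩ = -5.3757.

-5.38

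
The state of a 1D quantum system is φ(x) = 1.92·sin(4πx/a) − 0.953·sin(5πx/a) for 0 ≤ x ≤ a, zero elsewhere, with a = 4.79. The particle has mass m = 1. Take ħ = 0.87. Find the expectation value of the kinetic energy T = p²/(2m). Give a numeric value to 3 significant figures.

T = −(ħ²/2m) d²/dx², so ⟨T⟩ = −(ħ²/2m) ∫ φ*·φ'' dx / ∫|φ|² dx; with m = 1.
d²/dx² sin(jπx/a) = −(jπ/a)²·sin(jπx/a); on 0 ≤ x ≤ a, ∫sin²(jπx/a) dx = a/2 and ∫sin(jπx/a)·sin(lπx/a) dx = 0 for j ≠ l, so only diagonal terms survive in ∫|φ|² and ∫φ·φ″; ∫φ·φ′ dx = [φ²/2] between the walls = 0.
State is unnormalized: ∫|φ|² dx = 11.004, and ∫φ*·(−ħ²/2m · φ'') dx = 31.849, so ⟨T⟩ = 31.849 / 11.004.
⟨T⟩ = 2.8943.

2.89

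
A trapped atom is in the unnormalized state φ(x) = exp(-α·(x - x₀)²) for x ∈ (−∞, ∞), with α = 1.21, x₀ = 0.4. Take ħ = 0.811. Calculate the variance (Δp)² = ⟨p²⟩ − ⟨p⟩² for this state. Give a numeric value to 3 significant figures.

Compute ⟨p⟩ and ⟨p²⟩ separately; (Δp)² = ⟨p²⟩ − ⟨p⟩².
Gaussian moments (u = x − x₀): ∫u^(2j)·e^(−2αu²) du = (2j−1)!!/(4α)^j · √(π/(2α)), odd powers integrate to 0; here √(π/(2α)) = 1.1394. Derivatives: d/dx e^(−αu²) = −2αu·e^(−αu²), d²/dx² e^(−αu²) = (4α²u² − 2α)·e^(−αu²).
Normalization: ∫|φ|² dx = 1.1394.
⟨p⟩ = 0.0000 and ⟨p²⟩ = 0.79584.
(Δp)² = 0.79584 − (0.0000)² = 0.79584.

0.796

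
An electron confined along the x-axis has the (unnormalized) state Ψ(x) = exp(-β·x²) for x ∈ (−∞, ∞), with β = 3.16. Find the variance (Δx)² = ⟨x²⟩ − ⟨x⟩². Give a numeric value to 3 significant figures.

Compute ⟨x⟩ and ⟨x²⟩ separately, then (Δx)² = ⟨x²⟩ − ⟨x⟩².
Gaussian moments: ∫x^(2j)·e^(−2βx²) dx = (2j−1)!!/(4β)^j · √(π/(2β)), odd powers integrate to 0; here √(π/(2β)) = 0.70504.
Normalization: ∫|Ψ|² dx = 0.70504.
⟨x⟩ = 0.0000 and ⟨x²⟩ = 0.079114.
(Δx)² = 0.079114 − (0.0000)² = 0.079114.

0.0791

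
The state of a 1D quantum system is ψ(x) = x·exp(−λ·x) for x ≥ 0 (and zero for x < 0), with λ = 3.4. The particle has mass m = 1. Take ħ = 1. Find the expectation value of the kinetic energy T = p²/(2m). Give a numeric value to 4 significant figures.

T = −(ħ²/2m) d²/dx², so ⟨T⟩ = −(ħ²/2m) ∫ ψ*·ψ'' dx / ∫|ψ|² dx; with m = 1.
Differentiate x·exp(−λ·x) with the product rule; every integrand then reduces to terms xʲ·e^(−2λx) on [0, ∞), with ∫₀^∞ xʲ·e^(−2λx) dx = j!/(2λ)^(j+1).
State is unnormalized: ∫|ψ|² dx = 0.0063607, and ∫ψ*·(−ħ²/2m · ψ'') dx = 0.036765, so ⟨T⟩ = 0.036765 / 0.0063607.
⟨T⟩ = 5.7800.

5.780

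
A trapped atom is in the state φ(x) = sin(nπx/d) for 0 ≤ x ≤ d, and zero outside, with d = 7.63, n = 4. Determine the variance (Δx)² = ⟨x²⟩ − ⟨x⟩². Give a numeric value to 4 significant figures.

Compute ⟨x⟩ and ⟨x²⟩ separately, then (Δx)² = ⟨x²⟩ − ⟨x⟩².
With sin²θ = (1 − cos2θ)/2 on 0 ≤ x ≤ d: ∫sin²(nπx/d) dx = d/2, ∫x·sin²(nπx/d) dx = d²/4, ∫x²·sin²(nπx/d) dx = d³·(1/6 − 1/(4n²π²)); higher powers xᵏ the same way, integrating xᵏ·cos(2nπx/d) by parts.
Normalization: ∫|φ|² dx = 3.8150.
⟨x⟩ = 3.8150 and ⟨x²⟩ = 19.221.
(Δx)² = 19.221 − (3.8150)² = 4.6671.

4.667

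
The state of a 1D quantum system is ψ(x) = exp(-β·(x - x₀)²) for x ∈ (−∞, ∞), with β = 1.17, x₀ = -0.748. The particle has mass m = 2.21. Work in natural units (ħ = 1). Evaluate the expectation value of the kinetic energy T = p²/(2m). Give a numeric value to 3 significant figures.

0.265

T = −(ħ²/2m) d²/dx², so ⟨T⟩ = −(ħ²/2m) ∫ ψ*·ψ'' dx / ∫|ψ|² dx; with m = 2.21.
Gaussian moments (u = x − x₀): ∫u^(2j)·e^(−2βu²) du = (2j−1)!!/(4β)^j · √(π/(2β)), odd powers integrate to 0; here √(π/(2β)) = 1.1587. Derivatives: d/dx e^(−βu²) = −2βu·e^(−βu²), d²/dx² e^(−βu²) = (4β²u² − 2β)·e^(−βu²).
State is unnormalized: ∫|ψ|² dx = 1.1587, and ∫ψ*·(−ħ²/2m · ψ'') dx = 0.30671, so ⟨T⟩ = 0.30671 / 1.1587.
⟨T⟩ = 0.26471.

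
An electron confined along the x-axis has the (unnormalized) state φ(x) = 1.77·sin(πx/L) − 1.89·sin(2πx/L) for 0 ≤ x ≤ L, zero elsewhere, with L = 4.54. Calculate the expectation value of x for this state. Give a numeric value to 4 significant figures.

⟨x⟩ = ∫ x·|φ|² dx / ∫|φ|² dx (integrals over the domain).
On 0 ≤ x ≤ L (j ≠ l): ∫sin²(jπx/L) dx = L/2, ∫sin(jπx/L)·sin(lπx/L) dx = 0; diagonal moments ∫x·sin²(jπx/L) dx = L²/4, ∫x²·sin²(jπx/L) dx = L³·(1/6 − 1/(4j²π²)); cross terms ∫x·sin(jπx/L)·sin(lπx/L) dx = 0 for j + l even and −4jlL²/(π²(j² − l²)²) for j + l odd, ∫x²·sin(jπx/L)·sin(lπx/L) dx = (−1)^(j+l)·4jlL³/(π²(j² − l²)²); higher powers the same way via product-to-sum and parts.
State is unnormalized: ∫|φ|² dx = 15.220, and ∫φ*·x·φ dx = 46.970, so ⟨x⟩ = 46.970 / 15.220.
⟨x⟩ = 3.0860.

3.086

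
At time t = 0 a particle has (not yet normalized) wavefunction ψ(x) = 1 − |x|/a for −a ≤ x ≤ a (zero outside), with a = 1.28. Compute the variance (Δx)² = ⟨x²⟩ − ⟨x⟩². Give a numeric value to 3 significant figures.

0.164

Compute ⟨x⟩ and ⟨x²⟩ separately, then (Δx)² = ⟨x²⟩ − ⟨x⟩².
ψ is even, so ∫ over [−a, a] = 2∫₀ᵃ with ψ = 1 − x/a there: ∫₀ᵃ (1 − x/a)² dx = a/3, ∫₀ᵃ x²(1 − x/a)² dx = a³/30, ∫₀ᵃ x⁴(1 − x/a)² dx = a⁵/105.
Normalization: ∫|ψ|² dx = 0.85333.
⟨x⟩ = 0.0000 and ⟨x²⟩ = 0.16384.
(Δx)² = 0.16384 − (0.0000)² = 0.16384.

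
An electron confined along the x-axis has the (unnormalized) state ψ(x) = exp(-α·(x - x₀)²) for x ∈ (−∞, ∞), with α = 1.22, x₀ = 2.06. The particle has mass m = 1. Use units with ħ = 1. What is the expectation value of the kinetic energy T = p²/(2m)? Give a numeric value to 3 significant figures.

0.610

T = −(ħ²/2m) d²/dx², so ⟨T⟩ = −(ħ²/2m) ∫ ψ*·ψ'' dx / ∫|ψ|² dx; with m = 1.
Gaussian moments (u = x − x₀): ∫u^(2j)·e^(−2αu²) du = (2j−1)!!/(4α)^j · √(π/(2α)), odd powers integrate to 0; here √(π/(2α)) = 1.1347. Derivatives: d/dx e^(−αu²) = −2αu·e^(−αu²), d²/dx² e^(−αu²) = (4α²u² − 2α)·e^(−αu²).
State is unnormalized: ∫|ψ|² dx = 1.1347, and ∫ψ*·(−ħ²/2m · ψ'') dx = 0.69217, so ⟨T⟩ = 0.69217 / 1.1347.
⟨T⟩ = 0.61000.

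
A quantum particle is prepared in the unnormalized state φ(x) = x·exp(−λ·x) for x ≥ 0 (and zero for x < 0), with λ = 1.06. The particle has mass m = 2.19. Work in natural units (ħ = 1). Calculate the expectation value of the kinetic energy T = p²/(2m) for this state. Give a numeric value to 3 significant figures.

T = −(ħ²/2m) d²/dx², so ⟨T⟩ = −(ħ²/2m) ∫ φ*·φ'' dx / ∫|φ|² dx; with m = 2.19.
Differentiate x·exp(−λ·x) with the product rule; every integrand then reduces to terms xʲ·e^(−2λx) on [0, ∞), with ∫₀^∞ xʲ·e^(−2λx) dx = j!/(2λ)^(j+1).
State is unnormalized: ∫|φ|² dx = 0.20990, and ∫φ*·(−ħ²/2m · φ'') dx = 0.053847, so ⟨T⟩ = 0.053847 / 0.20990.
⟨T⟩ = 0.25653.

0.257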